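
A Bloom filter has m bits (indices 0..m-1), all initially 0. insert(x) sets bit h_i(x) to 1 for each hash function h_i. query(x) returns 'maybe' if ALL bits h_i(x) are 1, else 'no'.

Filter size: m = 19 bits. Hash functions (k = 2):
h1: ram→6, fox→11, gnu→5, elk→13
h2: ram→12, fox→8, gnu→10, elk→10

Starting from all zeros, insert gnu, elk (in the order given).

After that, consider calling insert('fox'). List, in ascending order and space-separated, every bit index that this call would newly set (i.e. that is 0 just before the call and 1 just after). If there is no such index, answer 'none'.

Start: bits=0000000000000000000
After insert 'gnu': sets bits 5 10 -> bits=0000010000100000000
After insert 'elk': sets bits 10 13 -> bits=0000010000100100000
insert 'fox' would touch bits 8 11; currently bit8=0, bit11=0
Bits that are 0 among those (would change 0->1): 8 11

Answer: 8 11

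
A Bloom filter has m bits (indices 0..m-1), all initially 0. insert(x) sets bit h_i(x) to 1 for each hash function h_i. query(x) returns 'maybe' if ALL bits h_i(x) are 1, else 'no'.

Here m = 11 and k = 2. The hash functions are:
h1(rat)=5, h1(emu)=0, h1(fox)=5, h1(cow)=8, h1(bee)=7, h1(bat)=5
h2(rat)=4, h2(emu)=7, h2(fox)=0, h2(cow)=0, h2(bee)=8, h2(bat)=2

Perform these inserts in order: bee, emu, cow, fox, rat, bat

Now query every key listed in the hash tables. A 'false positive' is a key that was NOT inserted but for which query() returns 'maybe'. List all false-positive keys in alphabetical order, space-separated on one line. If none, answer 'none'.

Answer: none

Derivation:
Start: bits=00000000000
After insert 'bee': sets bits 7 8 -> bits=00000001100
After insert 'emu': sets bits 0 7 -> bits=10000001100
After insert 'cow': sets bits 0 8 -> bits=10000001100
After insert 'fox': sets bits 0 5 -> bits=10000101100
After insert 'rat': sets bits 4 5 -> bits=10001101100
After insert 'bat': sets bits 2 5 -> bits=10101101100
Not inserted: (none) — query each against bits=10101101100:
False positives (alphabetical): none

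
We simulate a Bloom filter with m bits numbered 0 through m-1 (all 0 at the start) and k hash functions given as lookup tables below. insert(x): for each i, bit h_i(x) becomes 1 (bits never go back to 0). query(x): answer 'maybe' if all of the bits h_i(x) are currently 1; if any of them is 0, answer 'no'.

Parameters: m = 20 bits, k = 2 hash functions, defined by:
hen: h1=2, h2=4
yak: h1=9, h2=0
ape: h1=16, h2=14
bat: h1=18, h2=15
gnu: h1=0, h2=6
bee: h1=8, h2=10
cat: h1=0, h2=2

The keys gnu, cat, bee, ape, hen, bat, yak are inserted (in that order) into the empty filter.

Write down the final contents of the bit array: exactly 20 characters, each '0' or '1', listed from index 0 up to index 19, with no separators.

Start: bits=00000000000000000000
After insert 'gnu': sets bits 0 6 -> bits=10000010000000000000
After insert 'cat': sets bits 0 2 -> bits=10100010000000000000
After insert 'bee': sets bits 8 10 -> bits=10100010101000000000
After insert 'ape': sets bits 14 16 -> bits=10100010101000101000
After insert 'hen': sets bits 2 4 -> bits=10101010101000101000
After insert 'bat': sets bits 15 18 -> bits=10101010101000111010
After insert 'yak': sets bits 0 9 -> bits=10101010111000111010

Answer: 10101010111000111010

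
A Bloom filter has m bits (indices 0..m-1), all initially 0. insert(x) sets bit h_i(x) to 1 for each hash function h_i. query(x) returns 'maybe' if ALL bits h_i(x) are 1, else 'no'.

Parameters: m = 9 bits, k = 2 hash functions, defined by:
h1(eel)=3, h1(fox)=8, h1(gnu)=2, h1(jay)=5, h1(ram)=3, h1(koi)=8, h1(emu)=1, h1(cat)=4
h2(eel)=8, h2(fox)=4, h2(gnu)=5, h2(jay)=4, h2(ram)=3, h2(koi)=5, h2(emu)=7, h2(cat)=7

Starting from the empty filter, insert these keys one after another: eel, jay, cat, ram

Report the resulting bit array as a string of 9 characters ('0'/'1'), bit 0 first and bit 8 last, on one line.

Start: bits=000000000
After insert 'eel': sets bits 3 8 -> bits=000100001
After insert 'jay': sets bits 4 5 -> bits=000111001
After insert 'cat': sets bits 4 7 -> bits=000111011
After insert 'ram': sets bits 3 -> bits=000111011

Answer: 000111011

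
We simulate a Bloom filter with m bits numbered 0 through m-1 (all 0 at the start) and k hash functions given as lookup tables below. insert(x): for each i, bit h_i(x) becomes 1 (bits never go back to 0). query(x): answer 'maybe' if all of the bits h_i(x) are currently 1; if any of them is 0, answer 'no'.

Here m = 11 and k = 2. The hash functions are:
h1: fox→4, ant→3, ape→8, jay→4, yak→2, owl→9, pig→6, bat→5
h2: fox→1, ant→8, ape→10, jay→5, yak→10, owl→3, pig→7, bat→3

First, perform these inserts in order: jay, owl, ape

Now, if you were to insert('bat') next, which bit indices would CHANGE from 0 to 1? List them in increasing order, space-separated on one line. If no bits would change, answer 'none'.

Start: bits=00000000000
After insert 'jay': sets bits 4 5 -> bits=00001100000
After insert 'owl': sets bits 3 9 -> bits=00011100010
After insert 'ape': sets bits 8 10 -> bits=00011100111
insert 'bat' would touch bits 3 5; currently bit3=1, bit5=1
Bits that are 0 among those (would change 0->1): none

Answer: none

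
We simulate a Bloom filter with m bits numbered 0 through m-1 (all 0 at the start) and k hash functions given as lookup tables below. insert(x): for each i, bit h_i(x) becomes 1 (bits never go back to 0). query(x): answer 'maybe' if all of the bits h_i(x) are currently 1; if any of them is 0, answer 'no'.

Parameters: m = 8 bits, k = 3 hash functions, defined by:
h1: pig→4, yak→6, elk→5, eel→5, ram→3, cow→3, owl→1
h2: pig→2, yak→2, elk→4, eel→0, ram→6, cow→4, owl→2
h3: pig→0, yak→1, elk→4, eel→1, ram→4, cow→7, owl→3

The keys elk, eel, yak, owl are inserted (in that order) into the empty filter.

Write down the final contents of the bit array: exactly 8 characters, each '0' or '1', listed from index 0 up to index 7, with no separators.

Answer: 11111110

Derivation:
Start: bits=00000000
After insert 'elk': sets bits 4 5 -> bits=00001100
After insert 'eel': sets bits 0 1 5 -> bits=11001100
After insert 'yak': sets bits 1 2 6 -> bits=11101110
After insert 'owl': sets bits 1 2 3 -> bits=11111110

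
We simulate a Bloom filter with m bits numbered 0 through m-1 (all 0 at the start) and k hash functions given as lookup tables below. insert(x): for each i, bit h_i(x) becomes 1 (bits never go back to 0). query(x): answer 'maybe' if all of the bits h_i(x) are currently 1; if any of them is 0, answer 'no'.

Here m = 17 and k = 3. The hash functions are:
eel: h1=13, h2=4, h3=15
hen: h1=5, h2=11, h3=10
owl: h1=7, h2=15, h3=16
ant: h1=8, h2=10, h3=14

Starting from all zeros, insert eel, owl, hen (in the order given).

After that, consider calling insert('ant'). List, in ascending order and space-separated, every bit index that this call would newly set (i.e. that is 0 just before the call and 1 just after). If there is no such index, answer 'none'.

Start: bits=00000000000000000
After insert 'eel': sets bits 4 13 15 -> bits=00001000000001010
After insert 'owl': sets bits 7 15 16 -> bits=00001001000001011
After insert 'hen': sets bits 5 10 11 -> bits=00001101001101011
insert 'ant' would touch bits 8 10 14; currently bit8=0, bit10=1, bit14=0
Bits that are 0 among those (would change 0->1): 8 14

Answer: 8 14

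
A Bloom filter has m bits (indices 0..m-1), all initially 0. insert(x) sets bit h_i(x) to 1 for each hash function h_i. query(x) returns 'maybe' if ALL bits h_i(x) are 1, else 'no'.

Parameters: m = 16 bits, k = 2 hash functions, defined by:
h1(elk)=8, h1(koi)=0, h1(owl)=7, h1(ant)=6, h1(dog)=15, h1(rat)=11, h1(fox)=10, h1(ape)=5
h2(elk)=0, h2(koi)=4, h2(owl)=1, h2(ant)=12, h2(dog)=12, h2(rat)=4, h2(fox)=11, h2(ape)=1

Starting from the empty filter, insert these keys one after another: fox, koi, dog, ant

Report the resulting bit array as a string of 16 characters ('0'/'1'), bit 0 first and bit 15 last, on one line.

Start: bits=0000000000000000
After insert 'fox': sets bits 10 11 -> bits=0000000000110000
After insert 'koi': sets bits 0 4 -> bits=1000100000110000
After insert 'dog': sets bits 12 15 -> bits=1000100000111001
After insert 'ant': sets bits 6 12 -> bits=1000101000111001

Answer: 1000101000111001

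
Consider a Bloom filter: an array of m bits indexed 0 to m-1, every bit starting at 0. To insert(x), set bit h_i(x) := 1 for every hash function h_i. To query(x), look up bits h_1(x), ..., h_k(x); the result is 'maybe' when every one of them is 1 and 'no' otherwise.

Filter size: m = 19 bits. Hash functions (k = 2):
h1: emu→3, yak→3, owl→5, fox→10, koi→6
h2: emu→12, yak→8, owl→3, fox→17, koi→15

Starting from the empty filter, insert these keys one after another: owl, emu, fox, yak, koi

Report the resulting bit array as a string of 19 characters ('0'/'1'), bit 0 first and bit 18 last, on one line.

Answer: 0001011010101001010

Derivation:
Start: bits=0000000000000000000
After insert 'owl': sets bits 3 5 -> bits=0001010000000000000
After insert 'emu': sets bits 3 12 -> bits=0001010000001000000
After insert 'fox': sets bits 10 17 -> bits=0001010000101000010
After insert 'yak': sets bits 3 8 -> bits=0001010010101000010
After insert 'koi': sets bits 6 15 -> bits=0001011010101001010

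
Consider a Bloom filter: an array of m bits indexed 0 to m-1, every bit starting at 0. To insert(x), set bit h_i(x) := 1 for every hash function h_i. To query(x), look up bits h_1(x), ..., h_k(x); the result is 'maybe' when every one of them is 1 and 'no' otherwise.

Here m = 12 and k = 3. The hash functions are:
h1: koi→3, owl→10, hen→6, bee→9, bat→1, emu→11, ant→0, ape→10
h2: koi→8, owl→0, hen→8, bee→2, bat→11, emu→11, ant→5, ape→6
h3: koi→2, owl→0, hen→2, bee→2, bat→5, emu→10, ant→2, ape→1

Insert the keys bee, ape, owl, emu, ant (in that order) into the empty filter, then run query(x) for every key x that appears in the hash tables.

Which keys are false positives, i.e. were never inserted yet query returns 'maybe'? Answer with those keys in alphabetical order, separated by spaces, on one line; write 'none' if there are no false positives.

Start: bits=000000000000
After insert 'bee': sets bits 2 9 -> bits=001000000100
After insert 'ape': sets bits 1 6 10 -> bits=011000100110
After insert 'owl': sets bits 0 10 -> bits=111000100110
After insert 'emu': sets bits 10 11 -> bits=111000100111
After insert 'ant': sets bits 0 2 5 -> bits=111001100111
Not inserted: bat hen koi — query each against bits=111001100111:
query bat: checks bit1=1, bit5=1, bit11=1 (all 1) -> maybe => FALSE POSITIVE
query hen: checks bit2=1, bit6=1, bit8=0 (has a 0) -> no => not a false positive
query koi: checks bit2=1, bit3=0, bit8=0 (has a 0) -> no => not a false positive
False positives (alphabetical): bat

Answer: bat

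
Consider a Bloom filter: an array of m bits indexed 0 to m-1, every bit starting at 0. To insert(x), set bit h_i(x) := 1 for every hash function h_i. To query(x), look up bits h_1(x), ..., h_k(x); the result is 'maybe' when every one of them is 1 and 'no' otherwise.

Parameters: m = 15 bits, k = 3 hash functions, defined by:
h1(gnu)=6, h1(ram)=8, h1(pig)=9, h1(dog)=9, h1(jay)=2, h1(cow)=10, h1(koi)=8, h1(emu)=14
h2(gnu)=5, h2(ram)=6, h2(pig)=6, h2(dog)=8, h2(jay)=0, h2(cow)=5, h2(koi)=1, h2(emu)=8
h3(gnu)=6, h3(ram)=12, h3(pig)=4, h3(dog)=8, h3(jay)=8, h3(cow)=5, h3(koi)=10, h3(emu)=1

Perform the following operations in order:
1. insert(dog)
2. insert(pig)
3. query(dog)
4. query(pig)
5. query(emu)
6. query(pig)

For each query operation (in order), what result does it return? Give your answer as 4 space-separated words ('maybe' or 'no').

Answer: maybe maybe no maybe

Derivation:
Start: bits=000000000000000
Op 1: insert dog -> sets bits 8 9 -> bits=000000001100000
Op 2: insert pig -> sets bits 4 6 9 -> bits=000010101100000
Op 3: query dog -> checks bit8=1, bit9=1 (all 1) -> maybe
Op 4: query pig -> checks bit4=1, bit6=1, bit9=1 (all 1) -> maybe
Op 5: query emu -> checks bit1=0, bit8=1, bit14=0 (has a 0) -> no
Op 6: query pig -> checks bit4=1, bit6=1, bit9=1 (all 1) -> maybe
Query results in order: maybe maybe no maybe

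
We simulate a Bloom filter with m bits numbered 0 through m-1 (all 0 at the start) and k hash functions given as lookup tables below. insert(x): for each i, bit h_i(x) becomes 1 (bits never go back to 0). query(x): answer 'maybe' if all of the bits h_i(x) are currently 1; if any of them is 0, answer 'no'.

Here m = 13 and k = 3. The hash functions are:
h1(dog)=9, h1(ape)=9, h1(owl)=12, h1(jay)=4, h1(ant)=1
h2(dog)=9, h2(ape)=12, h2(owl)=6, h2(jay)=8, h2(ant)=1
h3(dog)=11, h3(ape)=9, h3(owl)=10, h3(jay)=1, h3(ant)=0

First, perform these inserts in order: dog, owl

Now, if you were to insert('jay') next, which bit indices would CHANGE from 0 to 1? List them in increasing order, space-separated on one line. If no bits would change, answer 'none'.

Answer: 1 4 8

Derivation:
Start: bits=0000000000000
After insert 'dog': sets bits 9 11 -> bits=0000000001010
After insert 'owl': sets bits 6 10 12 -> bits=0000001001111
insert 'jay' would touch bits 1 4 8; currently bit1=0, bit4=0, bit8=0
Bits that are 0 among those (would change 0->1): 1 4 8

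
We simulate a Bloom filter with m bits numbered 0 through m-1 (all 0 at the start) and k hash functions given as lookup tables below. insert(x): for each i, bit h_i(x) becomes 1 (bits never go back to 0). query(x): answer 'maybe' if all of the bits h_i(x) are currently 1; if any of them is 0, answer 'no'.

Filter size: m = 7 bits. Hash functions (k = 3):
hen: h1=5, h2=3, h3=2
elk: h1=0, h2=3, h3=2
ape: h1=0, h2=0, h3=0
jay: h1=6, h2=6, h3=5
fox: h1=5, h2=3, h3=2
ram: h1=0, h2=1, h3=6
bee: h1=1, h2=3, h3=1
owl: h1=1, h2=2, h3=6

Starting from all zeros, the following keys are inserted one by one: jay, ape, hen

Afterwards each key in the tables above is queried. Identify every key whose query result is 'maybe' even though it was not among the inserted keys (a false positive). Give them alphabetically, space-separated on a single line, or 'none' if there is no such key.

Start: bits=0000000
After insert 'jay': sets bits 5 6 -> bits=0000011
After insert 'ape': sets bits 0 -> bits=1000011
After insert 'hen': sets bits 2 3 5 -> bits=1011011
Not inserted: bee elk fox owl ram — query each against bits=1011011:
query bee: checks bit1=0, bit3=1 (has a 0) -> no => not a false positive
query elk: checks bit0=1, bit2=1, bit3=1 (all 1) -> maybe => FALSE POSITIVE
query fox: checks bit2=1, bit3=1, bit5=1 (all 1) -> maybe => FALSE POSITIVE
query owl: checks bit1=0, bit2=1, bit6=1 (has a 0) -> no => not a false positive
query ram: checks bit0=1, bit1=0, bit6=1 (has a 0) -> no => not a false positive
False positives (alphabetical): elk fox

Answer: elk fox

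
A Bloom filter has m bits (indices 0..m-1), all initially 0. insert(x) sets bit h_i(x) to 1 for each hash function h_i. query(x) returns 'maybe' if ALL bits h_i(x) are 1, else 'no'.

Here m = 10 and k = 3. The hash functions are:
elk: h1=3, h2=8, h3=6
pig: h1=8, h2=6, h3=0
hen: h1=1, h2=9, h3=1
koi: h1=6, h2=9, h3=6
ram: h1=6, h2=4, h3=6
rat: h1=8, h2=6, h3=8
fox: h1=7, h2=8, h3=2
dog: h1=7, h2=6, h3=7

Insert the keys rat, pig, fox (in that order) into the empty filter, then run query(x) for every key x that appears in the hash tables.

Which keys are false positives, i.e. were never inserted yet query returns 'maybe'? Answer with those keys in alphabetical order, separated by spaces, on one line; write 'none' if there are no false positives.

Start: bits=0000000000
After insert 'rat': sets bits 6 8 -> bits=0000001010
After insert 'pig': sets bits 0 6 8 -> bits=1000001010
After insert 'fox': sets bits 2 7 8 -> bits=1010001110
Not inserted: dog elk hen koi ram — query each against bits=1010001110:
query dog: checks bit6=1, bit7=1 (all 1) -> maybe => FALSE POSITIVE
query elk: checks bit3=0, bit6=1, bit8=1 (has a 0) -> no => not a false positive
query hen: checks bit1=0, bit9=0 (has a 0) -> no => not a false positive
query koi: checks bit6=1, bit9=0 (has a 0) -> no => not a false positive
query ram: checks bit4=0, bit6=1 (has a 0) -> no => not a false positive
False positives (alphabetical): dog

Answer: dog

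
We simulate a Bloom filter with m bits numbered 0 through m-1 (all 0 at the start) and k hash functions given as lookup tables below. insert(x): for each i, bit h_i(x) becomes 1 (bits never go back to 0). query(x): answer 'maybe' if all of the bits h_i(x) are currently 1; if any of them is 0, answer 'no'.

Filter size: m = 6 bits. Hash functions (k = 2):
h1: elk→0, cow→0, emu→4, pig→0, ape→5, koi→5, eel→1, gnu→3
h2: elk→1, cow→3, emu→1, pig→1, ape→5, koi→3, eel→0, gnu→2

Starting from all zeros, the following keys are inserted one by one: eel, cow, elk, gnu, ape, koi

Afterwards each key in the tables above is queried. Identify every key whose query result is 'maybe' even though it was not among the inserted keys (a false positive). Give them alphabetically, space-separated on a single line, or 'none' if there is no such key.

Start: bits=000000
After insert 'eel': sets bits 0 1 -> bits=110000
After insert 'cow': sets bits 0 3 -> bits=110100
After insert 'elk': sets bits 0 1 -> bits=110100
After insert 'gnu': sets bits 2 3 -> bits=111100
After insert 'ape': sets bits 5 -> bits=111101
After insert 'koi': sets bits 3 5 -> bits=111101
Not inserted: emu pig — query each against bits=111101:
query emu: checks bit1=1, bit4=0 (has a 0) -> no => not a false positive
query pig: checks bit0=1, bit1=1 (all 1) -> maybe => FALSE POSITIVE
False positives (alphabetical): pig

Answer: pig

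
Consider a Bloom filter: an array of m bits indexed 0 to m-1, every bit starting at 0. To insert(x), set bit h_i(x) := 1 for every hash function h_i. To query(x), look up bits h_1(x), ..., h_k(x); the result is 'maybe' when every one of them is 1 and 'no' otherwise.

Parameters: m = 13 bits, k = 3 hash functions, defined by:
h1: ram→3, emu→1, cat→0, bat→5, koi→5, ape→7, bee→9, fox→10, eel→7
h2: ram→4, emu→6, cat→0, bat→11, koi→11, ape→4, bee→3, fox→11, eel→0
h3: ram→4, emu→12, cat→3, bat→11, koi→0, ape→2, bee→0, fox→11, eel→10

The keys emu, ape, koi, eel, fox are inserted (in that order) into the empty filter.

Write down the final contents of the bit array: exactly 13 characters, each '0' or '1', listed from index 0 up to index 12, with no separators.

Answer: 1110111100111

Derivation:
Start: bits=0000000000000
After insert 'emu': sets bits 1 6 12 -> bits=0100001000001
After insert 'ape': sets bits 2 4 7 -> bits=0110101100001
After insert 'koi': sets bits 0 5 11 -> bits=1110111100011
After insert 'eel': sets bits 0 7 10 -> bits=1110111100111
After insert 'fox': sets bits 10 11 -> bits=1110111100111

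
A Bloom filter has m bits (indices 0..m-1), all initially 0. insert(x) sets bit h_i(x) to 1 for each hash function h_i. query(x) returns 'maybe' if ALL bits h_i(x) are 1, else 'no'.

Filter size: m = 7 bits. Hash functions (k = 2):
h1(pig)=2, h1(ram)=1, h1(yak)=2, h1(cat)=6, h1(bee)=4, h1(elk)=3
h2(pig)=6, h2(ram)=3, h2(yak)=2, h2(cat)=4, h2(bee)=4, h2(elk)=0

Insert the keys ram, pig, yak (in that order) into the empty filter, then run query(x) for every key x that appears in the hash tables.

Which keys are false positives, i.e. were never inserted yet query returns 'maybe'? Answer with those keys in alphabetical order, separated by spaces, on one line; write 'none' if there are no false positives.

Start: bits=0000000
After insert 'ram': sets bits 1 3 -> bits=0101000
After insert 'pig': sets bits 2 6 -> bits=0111001
After insert 'yak': sets bits 2 -> bits=0111001
Not inserted: bee cat elk — query each against bits=0111001:
query bee: checks bit4=0 (has a 0) -> no => not a false positive
query cat: checks bit4=0, bit6=1 (has a 0) -> no => not a false positive
query elk: checks bit0=0, bit3=1 (has a 0) -> no => not a false positive
False positives (alphabetical): none

Answer: none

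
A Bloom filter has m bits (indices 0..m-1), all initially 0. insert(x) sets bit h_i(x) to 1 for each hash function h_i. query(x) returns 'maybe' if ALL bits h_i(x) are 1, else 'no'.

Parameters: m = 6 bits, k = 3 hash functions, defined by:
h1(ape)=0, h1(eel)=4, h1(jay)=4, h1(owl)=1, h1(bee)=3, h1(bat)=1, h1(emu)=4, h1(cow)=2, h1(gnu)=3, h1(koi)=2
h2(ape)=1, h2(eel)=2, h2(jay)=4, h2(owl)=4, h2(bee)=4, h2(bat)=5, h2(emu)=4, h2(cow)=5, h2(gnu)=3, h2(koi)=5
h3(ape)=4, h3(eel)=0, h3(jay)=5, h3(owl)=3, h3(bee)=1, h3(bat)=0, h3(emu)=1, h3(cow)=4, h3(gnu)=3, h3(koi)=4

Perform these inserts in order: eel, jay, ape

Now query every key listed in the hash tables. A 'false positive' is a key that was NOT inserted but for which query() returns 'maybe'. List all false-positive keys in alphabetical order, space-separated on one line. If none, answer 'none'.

Answer: bat cow emu koi

Derivation:
Start: bits=000000
After insert 'eel': sets bits 0 2 4 -> bits=101010
After insert 'jay': sets bits 4 5 -> bits=101011
After insert 'ape': sets bits 0 1 4 -> bits=111011
Not inserted: bat bee cow emu gnu koi owl — query each against bits=111011:
query bat: checks bit0=1, bit1=1, bit5=1 (all 1) -> maybe => FALSE POSITIVE
query bee: checks bit1=1, bit3=0, bit4=1 (has a 0) -> no => not a false positive
query cow: checks bit2=1, bit4=1, bit5=1 (all 1) -> maybe => FALSE POSITIVE
query emu: checks bit1=1, bit4=1 (all 1) -> maybe => FALSE POSITIVE
query gnu: checks bit3=0 (has a 0) -> no => not a false positive
query koi: checks bit2=1, bit4=1, bit5=1 (all 1) -> maybe => FALSE POSITIVE
query owl: checks bit1=1, bit3=0, bit4=1 (has a 0) -> no => not a false positive
False positives (alphabetical): bat cow emu koi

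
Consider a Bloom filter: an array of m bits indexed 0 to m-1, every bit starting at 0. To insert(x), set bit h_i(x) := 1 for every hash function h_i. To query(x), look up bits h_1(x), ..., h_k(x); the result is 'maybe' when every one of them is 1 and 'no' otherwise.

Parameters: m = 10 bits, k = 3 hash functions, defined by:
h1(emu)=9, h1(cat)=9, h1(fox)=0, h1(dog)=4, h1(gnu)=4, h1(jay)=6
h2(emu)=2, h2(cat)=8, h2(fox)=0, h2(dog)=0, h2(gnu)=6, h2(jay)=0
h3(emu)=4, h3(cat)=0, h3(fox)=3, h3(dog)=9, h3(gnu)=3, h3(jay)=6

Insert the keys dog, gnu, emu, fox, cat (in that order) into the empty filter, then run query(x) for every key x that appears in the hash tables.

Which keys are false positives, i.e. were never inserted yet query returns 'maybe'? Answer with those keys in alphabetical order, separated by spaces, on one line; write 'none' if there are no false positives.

Start: bits=0000000000
After insert 'dog': sets bits 0 4 9 -> bits=1000100001
After insert 'gnu': sets bits 3 4 6 -> bits=1001101001
After insert 'emu': sets bits 2 4 9 -> bits=1011101001
After insert 'fox': sets bits 0 3 -> bits=1011101001
After insert 'cat': sets bits 0 8 9 -> bits=1011101011
Not inserted: jay — query each against bits=1011101011:
query jay: checks bit0=1, bit6=1 (all 1) -> maybe => FALSE POSITIVE
False positives (alphabetical): jay

Answer: jay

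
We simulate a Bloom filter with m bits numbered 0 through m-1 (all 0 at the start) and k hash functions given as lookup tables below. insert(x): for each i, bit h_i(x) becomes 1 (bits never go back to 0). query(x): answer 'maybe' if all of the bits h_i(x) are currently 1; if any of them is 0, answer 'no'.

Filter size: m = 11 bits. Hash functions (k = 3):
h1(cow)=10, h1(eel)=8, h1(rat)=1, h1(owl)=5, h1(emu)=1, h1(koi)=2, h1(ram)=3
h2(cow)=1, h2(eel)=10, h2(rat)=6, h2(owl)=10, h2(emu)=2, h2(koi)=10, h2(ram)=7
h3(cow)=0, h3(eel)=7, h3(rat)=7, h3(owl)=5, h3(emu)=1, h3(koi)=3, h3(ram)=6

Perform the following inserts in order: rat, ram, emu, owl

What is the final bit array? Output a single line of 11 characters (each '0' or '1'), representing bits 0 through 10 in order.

Start: bits=00000000000
After insert 'rat': sets bits 1 6 7 -> bits=01000011000
After insert 'ram': sets bits 3 6 7 -> bits=01010011000
After insert 'emu': sets bits 1 2 -> bits=01110011000
After insert 'owl': sets bits 5 10 -> bits=01110111001

Answer: 01110111001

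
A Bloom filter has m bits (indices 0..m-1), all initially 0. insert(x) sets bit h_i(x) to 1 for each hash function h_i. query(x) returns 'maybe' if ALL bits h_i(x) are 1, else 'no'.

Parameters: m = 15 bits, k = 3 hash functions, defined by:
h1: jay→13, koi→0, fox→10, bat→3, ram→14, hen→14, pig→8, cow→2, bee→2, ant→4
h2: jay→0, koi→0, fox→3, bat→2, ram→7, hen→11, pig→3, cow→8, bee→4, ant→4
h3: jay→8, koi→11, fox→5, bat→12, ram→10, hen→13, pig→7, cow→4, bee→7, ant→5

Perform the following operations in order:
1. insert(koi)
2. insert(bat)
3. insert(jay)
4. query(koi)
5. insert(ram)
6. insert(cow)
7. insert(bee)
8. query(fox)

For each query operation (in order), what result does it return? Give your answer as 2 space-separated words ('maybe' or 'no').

Start: bits=000000000000000
Op 1: insert koi -> sets bits 0 11 -> bits=100000000001000
Op 2: insert bat -> sets bits 2 3 12 -> bits=101100000001100
Op 3: insert jay -> sets bits 0 8 13 -> bits=101100001001110
Op 4: query koi -> checks bit0=1, bit11=1 (all 1) -> maybe
Op 5: insert ram -> sets bits 7 10 14 -> bits=101100011011111
Op 6: insert cow -> sets bits 2 4 8 -> bits=101110011011111
Op 7: insert bee -> sets bits 2 4 7 -> bits=101110011011111
Op 8: query fox -> checks bit3=1, bit5=0, bit10=1 (has a 0) -> no
Query results in order: maybe no

Answer: maybe no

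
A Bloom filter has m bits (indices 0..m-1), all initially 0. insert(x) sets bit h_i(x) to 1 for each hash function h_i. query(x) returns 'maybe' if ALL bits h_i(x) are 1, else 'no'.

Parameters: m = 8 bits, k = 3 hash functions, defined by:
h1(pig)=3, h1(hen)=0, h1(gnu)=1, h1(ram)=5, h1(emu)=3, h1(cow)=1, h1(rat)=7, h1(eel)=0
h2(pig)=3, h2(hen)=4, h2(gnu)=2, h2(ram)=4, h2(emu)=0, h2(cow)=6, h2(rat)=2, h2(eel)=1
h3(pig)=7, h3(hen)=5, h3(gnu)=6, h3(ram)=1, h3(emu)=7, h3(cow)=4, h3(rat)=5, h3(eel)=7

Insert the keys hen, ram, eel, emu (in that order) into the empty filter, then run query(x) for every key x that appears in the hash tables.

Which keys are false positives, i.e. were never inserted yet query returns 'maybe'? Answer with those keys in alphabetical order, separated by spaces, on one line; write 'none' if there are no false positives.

Answer: pig

Derivation:
Start: bits=00000000
After insert 'hen': sets bits 0 4 5 -> bits=10001100
After insert 'ram': sets bits 1 4 5 -> bits=11001100
After insert 'eel': sets bits 0 1 7 -> bits=11001101
After insert 'emu': sets bits 0 3 7 -> bits=11011101
Not inserted: cow gnu pig rat — query each against bits=11011101:
query cow: checks bit1=1, bit4=1, bit6=0 (has a 0) -> no => not a false positive
query gnu: checks bit1=1, bit2=0, bit6=0 (has a 0) -> no => not a false positive
query pig: checks bit3=1, bit7=1 (all 1) -> maybe => FALSE POSITIVE
query rat: checks bit2=0, bit5=1, bit7=1 (has a 0) -> no => not a false positive
False positives (alphabetical): pig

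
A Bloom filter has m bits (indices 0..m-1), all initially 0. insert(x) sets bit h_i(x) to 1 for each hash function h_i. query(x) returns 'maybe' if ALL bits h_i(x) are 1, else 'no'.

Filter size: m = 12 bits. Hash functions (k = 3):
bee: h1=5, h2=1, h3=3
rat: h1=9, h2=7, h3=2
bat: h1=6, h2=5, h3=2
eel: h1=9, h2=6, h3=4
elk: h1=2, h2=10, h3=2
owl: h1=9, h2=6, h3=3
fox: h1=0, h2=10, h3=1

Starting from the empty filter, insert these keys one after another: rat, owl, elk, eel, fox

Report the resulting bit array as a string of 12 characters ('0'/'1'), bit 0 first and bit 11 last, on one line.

Start: bits=000000000000
After insert 'rat': sets bits 2 7 9 -> bits=001000010100
After insert 'owl': sets bits 3 6 9 -> bits=001100110100
After insert 'elk': sets bits 2 10 -> bits=001100110110
After insert 'eel': sets bits 4 6 9 -> bits=001110110110
After insert 'fox': sets bits 0 1 10 -> bits=111110110110

Answer: 111110110110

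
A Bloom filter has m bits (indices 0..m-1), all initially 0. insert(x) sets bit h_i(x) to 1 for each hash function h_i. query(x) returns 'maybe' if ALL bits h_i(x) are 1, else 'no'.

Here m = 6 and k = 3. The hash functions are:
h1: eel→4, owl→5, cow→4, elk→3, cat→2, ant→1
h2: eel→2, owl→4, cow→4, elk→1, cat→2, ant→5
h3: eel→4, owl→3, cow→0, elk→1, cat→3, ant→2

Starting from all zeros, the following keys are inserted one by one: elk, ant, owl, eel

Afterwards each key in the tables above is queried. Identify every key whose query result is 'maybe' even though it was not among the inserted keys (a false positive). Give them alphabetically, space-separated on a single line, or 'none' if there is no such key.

Start: bits=000000
After insert 'elk': sets bits 1 3 -> bits=010100
After insert 'ant': sets bits 1 2 5 -> bits=011101
After insert 'owl': sets bits 3 4 5 -> bits=011111
After insert 'eel': sets bits 2 4 -> bits=011111
Not inserted: cat cow — query each against bits=011111:
query cat: checks bit2=1, bit3=1 (all 1) -> maybe => FALSE POSITIVE
query cow: checks bit0=0, bit4=1 (has a 0) -> no => not a false positive
False positives (alphabetical): cat

Answer: cat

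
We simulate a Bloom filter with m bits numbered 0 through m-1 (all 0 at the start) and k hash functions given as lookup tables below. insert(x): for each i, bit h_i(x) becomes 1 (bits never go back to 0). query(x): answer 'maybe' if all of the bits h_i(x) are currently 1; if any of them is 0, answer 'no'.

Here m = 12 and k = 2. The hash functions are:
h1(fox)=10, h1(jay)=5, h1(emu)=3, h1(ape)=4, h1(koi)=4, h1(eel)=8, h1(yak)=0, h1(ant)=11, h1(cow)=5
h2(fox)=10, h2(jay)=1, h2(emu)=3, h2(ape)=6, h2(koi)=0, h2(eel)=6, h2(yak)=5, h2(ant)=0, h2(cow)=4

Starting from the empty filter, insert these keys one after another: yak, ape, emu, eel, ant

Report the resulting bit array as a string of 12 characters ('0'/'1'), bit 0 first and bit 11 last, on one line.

Start: bits=000000000000
After insert 'yak': sets bits 0 5 -> bits=100001000000
After insert 'ape': sets bits 4 6 -> bits=100011100000
After insert 'emu': sets bits 3 -> bits=100111100000
After insert 'eel': sets bits 6 8 -> bits=100111101000
After insert 'ant': sets bits 0 11 -> bits=100111101001

Answer: 100111101001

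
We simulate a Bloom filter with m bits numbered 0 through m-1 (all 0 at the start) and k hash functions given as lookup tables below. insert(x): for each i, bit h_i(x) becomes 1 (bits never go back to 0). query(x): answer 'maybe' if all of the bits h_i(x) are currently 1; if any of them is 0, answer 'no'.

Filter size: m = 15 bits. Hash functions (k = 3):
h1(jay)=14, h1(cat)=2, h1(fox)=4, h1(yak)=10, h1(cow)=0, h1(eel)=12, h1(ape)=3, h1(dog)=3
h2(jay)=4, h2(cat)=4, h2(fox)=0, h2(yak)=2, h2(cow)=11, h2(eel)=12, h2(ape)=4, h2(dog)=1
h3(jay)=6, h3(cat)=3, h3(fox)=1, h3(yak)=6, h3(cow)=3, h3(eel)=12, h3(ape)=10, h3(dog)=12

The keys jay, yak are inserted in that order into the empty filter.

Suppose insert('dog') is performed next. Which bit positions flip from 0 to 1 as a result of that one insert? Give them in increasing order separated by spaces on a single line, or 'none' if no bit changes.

Start: bits=000000000000000
After insert 'jay': sets bits 4 6 14 -> bits=000010100000001
After insert 'yak': sets bits 2 6 10 -> bits=001010100010001
insert 'dog' would touch bits 1 3 12; currently bit1=0, bit3=0, bit12=0
Bits that are 0 among those (would change 0->1): 1 3 12

Answer: 1 3 12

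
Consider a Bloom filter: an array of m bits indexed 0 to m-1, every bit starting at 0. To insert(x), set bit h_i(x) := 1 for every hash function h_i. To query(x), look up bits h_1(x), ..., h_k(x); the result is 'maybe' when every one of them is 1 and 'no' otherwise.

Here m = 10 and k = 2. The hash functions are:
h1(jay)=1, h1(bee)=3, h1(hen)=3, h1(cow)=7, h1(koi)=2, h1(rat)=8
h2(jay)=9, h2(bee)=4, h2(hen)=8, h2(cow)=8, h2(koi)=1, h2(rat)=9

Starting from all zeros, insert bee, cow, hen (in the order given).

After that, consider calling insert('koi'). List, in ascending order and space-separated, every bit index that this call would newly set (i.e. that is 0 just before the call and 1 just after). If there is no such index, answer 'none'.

Start: bits=0000000000
After insert 'bee': sets bits 3 4 -> bits=0001100000
After insert 'cow': sets bits 7 8 -> bits=0001100110
After insert 'hen': sets bits 3 8 -> bits=0001100110
insert 'koi' would touch bits 1 2; currently bit1=0, bit2=0
Bits that are 0 among those (would change 0->1): 1 2

Answer: 1 2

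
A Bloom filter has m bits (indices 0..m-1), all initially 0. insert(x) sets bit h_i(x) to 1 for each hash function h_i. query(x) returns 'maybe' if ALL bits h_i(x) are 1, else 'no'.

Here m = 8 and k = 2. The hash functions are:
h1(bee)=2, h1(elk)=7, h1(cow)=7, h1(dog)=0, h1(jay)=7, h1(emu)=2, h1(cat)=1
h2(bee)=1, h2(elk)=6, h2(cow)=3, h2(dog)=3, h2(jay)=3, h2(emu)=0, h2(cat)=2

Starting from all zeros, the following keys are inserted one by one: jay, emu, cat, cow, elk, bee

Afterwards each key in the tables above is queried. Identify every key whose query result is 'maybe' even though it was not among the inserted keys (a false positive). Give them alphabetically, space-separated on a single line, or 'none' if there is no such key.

Answer: dog

Derivation:
Start: bits=00000000
After insert 'jay': sets bits 3 7 -> bits=00010001
After insert 'emu': sets bits 0 2 -> bits=10110001
After insert 'cat': sets bits 1 2 -> bits=11110001
After insert 'cow': sets bits 3 7 -> bits=11110001
After insert 'elk': sets bits 6 7 -> bits=11110011
After insert 'bee': sets bits 1 2 -> bits=11110011
Not inserted: dog — query each against bits=11110011:
query dog: checks bit0=1, bit3=1 (all 1) -> maybe => FALSE POSITIVE
False positives (alphabetical): dog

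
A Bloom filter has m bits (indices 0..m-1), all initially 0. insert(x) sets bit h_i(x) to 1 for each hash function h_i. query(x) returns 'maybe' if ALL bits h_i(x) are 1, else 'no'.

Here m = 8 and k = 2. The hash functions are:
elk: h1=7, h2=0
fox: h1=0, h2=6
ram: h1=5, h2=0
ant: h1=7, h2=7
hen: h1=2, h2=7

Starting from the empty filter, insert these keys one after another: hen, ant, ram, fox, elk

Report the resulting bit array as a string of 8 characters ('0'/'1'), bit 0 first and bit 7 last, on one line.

Start: bits=00000000
After insert 'hen': sets bits 2 7 -> bits=00100001
After insert 'ant': sets bits 7 -> bits=00100001
After insert 'ram': sets bits 0 5 -> bits=10100101
After insert 'fox': sets bits 0 6 -> bits=10100111
After insert 'elk': sets bits 0 7 -> bits=10100111

Answer: 10100111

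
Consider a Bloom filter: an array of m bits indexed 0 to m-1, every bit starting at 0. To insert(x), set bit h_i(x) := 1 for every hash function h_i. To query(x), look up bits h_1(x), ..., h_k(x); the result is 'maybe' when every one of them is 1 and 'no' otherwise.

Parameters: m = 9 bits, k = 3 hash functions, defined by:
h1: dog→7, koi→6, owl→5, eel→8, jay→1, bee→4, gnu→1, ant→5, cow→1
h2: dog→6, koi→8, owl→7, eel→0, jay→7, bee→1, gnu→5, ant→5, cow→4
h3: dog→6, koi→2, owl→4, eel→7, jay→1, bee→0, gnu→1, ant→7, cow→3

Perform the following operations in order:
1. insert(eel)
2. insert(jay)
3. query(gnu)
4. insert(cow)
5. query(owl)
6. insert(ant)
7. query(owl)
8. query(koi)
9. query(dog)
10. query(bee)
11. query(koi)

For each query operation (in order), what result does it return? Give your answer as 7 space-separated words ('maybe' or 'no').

Start: bits=000000000
Op 1: insert eel -> sets bits 0 7 8 -> bits=100000011
Op 2: insert jay -> sets bits 1 7 -> bits=110000011
Op 3: query gnu -> checks bit1=1, bit5=0 (has a 0) -> no
Op 4: insert cow -> sets bits 1 3 4 -> bits=110110011
Op 5: query owl -> checks bit4=1, bit5=0, bit7=1 (has a 0) -> no
Op 6: insert ant -> sets bits 5 7 -> bits=110111011
Op 7: query owl -> checks bit4=1, bit5=1, bit7=1 (all 1) -> maybe
Op 8: query koi -> checks bit2=0, bit6=0, bit8=1 (has a 0) -> no
Op 9: query dog -> checks bit6=0, bit7=1 (has a 0) -> no
Op 10: query bee -> checks bit0=1, bit1=1, bit4=1 (all 1) -> maybe
Op 11: query koi -> checks bit2=0, bit6=0, bit8=1 (has a 0) -> no
Query results in order: no no maybe no no maybe no

Answer: no no maybe no no maybe no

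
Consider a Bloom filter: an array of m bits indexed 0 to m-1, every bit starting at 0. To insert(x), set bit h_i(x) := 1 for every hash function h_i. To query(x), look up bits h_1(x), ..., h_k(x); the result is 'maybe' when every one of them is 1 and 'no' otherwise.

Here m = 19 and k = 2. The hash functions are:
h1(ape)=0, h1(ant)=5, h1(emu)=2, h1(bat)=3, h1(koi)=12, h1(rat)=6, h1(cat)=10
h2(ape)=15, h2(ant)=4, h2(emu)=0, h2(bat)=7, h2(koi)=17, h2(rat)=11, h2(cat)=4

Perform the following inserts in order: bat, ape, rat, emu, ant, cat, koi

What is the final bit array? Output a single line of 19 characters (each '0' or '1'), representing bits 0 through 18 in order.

Start: bits=0000000000000000000
After insert 'bat': sets bits 3 7 -> bits=0001000100000000000
After insert 'ape': sets bits 0 15 -> bits=1001000100000001000
After insert 'rat': sets bits 6 11 -> bits=1001001100010001000
After insert 'emu': sets bits 0 2 -> bits=1011001100010001000
After insert 'ant': sets bits 4 5 -> bits=1011111100010001000
After insert 'cat': sets bits 4 10 -> bits=1011111100110001000
After insert 'koi': sets bits 12 17 -> bits=1011111100111001010

Answer: 1011111100111001010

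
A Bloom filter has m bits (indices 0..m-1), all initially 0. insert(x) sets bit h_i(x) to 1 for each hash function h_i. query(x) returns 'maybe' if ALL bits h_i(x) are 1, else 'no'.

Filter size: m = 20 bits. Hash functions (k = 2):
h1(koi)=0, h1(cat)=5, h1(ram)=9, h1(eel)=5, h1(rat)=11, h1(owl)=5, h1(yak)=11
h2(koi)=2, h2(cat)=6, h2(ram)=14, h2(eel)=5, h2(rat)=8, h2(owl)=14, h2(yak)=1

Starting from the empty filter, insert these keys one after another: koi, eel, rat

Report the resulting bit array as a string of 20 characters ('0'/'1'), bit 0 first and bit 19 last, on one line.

Start: bits=00000000000000000000
After insert 'koi': sets bits 0 2 -> bits=10100000000000000000
After insert 'eel': sets bits 5 -> bits=10100100000000000000
After insert 'rat': sets bits 8 11 -> bits=10100100100100000000

Answer: 10100100100100000000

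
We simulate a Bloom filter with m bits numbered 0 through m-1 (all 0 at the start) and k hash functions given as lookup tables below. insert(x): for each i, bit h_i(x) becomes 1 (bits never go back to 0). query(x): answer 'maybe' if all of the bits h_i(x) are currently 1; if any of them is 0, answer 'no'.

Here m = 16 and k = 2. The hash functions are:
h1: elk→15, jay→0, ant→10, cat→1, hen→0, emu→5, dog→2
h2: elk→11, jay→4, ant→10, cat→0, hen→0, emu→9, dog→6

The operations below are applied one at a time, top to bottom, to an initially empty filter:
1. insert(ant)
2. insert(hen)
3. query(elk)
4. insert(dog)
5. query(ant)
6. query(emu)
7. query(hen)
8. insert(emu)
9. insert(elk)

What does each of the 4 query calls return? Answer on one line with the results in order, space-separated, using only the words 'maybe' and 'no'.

Answer: no maybe no maybe

Derivation:
Start: bits=0000000000000000
Op 1: insert ant -> sets bits 10 -> bits=0000000000100000
Op 2: insert hen -> sets bits 0 -> bits=1000000000100000
Op 3: query elk -> checks bit11=0, bit15=0 (has a 0) -> no
Op 4: insert dog -> sets bits 2 6 -> bits=1010001000100000
Op 5: query ant -> checks bit10=1 (all 1) -> maybe
Op 6: query emu -> checks bit5=0, bit9=0 (has a 0) -> no
Op 7: query hen -> checks bit0=1 (all 1) -> maybe
Op 8: insert emu -> sets bits 5 9 -> bits=1010011001100000
Op 9: insert elk -> sets bits 11 15 -> bits=1010011001110001
Query results in order: no maybe no maybe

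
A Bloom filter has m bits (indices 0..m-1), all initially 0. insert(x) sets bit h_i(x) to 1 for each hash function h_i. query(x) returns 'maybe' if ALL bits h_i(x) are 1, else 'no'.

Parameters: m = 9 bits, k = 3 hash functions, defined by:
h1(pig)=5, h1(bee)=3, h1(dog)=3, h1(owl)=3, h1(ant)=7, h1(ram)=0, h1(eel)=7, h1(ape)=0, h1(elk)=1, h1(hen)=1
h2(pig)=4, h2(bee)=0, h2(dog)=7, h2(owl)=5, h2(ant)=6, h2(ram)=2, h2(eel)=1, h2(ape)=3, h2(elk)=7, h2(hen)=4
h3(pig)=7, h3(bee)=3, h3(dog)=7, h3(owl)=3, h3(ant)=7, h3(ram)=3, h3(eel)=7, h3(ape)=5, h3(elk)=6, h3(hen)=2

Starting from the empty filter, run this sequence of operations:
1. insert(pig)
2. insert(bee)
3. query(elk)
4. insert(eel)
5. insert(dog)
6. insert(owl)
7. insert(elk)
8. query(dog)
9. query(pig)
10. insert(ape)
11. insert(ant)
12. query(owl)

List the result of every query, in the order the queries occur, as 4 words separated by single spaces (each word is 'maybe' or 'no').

Answer: no maybe maybe maybe

Derivation:
Start: bits=000000000
Op 1: insert pig -> sets bits 4 5 7 -> bits=000011010
Op 2: insert bee -> sets bits 0 3 -> bits=100111010
Op 3: query elk -> checks bit1=0, bit6=0, bit7=1 (has a 0) -> no
Op 4: insert eel -> sets bits 1 7 -> bits=110111010
Op 5: insert dog -> sets bits 3 7 -> bits=110111010
Op 6: insert owl -> sets bits 3 5 -> bits=110111010
Op 7: insert elk -> sets bits 1 6 7 -> bits=110111110
Op 8: query dog -> checks bit3=1, bit7=1 (all 1) -> maybe
Op 9: query pig -> checks bit4=1, bit5=1, bit7=1 (all 1) -> maybe
Op 10: insert ape -> sets bits 0 3 5 -> bits=110111110
Op 11: insert ant -> sets bits 6 7 -> bits=110111110
Op 12: query owl -> checks bit3=1, bit5=1 (all 1) -> maybe
Query results in order: no maybe maybe maybe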